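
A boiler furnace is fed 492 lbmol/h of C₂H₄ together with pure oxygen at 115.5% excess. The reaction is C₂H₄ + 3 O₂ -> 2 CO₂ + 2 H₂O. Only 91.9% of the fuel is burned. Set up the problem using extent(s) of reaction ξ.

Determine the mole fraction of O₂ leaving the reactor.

0.497

Stoichiometric O₂ = 3 × 492 = 1476 lbmol/h; O₂ fed = 1476 × 2.155 = 3181 lbmol/h.
Fuel reacted = 0.919 × 492 → ξ = 452.1 lbmol/h.
Outlet (n = n₀ + ν ξ):
  C₂H₄: 492 − 1(452.1) = 39.85
  O₂: 3181 − 3(452.1) = 1824
  CO₂: 0 + 2(452.1) = 904.3
  H₂O: 0 + 2(452.1) = 904.3
Total out = 3673 lbmol/h; y_O₂ = 1824 / 3673 = 0.4967.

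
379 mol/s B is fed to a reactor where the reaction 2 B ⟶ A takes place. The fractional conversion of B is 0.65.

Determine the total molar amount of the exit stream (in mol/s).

256 mol/s

B reacted = 0.65 × 379 = 246.3 mol/s; ν_B = −2, so ξ = 246.3/2 = 123.2 mol/s.
Outlet amounts (n = n₀ + ν ξ):
  B: 379 − 2(123.2) = 132.7
  A: 0 + 1(123.2) = 123.2
Total out = 132.7 + 123.2 = 255.8 mol/s.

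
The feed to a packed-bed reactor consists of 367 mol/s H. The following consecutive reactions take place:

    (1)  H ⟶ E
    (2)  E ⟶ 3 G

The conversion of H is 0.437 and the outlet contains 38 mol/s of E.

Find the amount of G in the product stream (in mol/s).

Conversion of H: H consumed = 1ξ₁ = 0.437 × 367 → ξ₁ = 160.4 mol/s.
E balance: n_E = 0 + 1ξ₁ − 1ξ₂ = 38 → ξ₂ = (1·160.4 − 38)/1 = 122.4 mol/s.
Outlet amounts (n = n₀ + Σ ν·ξ):
  H: 367 − 1(160.4) = 206.6
  E: 0 + 1(160.4) − 1(122.4) = 38
  G: 0 + 3(122.4) = 367.1

367 mol/s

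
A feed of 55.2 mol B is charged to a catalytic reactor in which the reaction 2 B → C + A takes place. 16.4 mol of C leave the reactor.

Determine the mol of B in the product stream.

For C: n = n₀ + 1ξ → 16.4 = 0 + 1ξ, giving ξ = 16.4 mol.
Outlet amounts (n = n₀ + ν ξ):
  B: 55.2 − 2(16.4) = 22.4
  C: 0 + 1(16.4) = 16.4
  A: 0 + 1(16.4) = 16.4

22.4 mol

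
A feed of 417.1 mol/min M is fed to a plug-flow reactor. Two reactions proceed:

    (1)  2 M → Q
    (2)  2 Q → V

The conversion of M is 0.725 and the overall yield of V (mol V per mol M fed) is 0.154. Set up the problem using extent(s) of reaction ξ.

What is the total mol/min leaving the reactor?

202 mol/min

Conversion of M: M consumed = 2ξ₁ = 0.725 × 417.1 → ξ₁ = 151.2 mol/min.
Yield of V: 1ξ₂ / 417.1 = 0.154 → ξ₂ = 64.23 mol/min.
Outlet amounts (n = n₀ + Σ ν·ξ):
  M: 417.1 − 2(151.2) = 114.7
  Q: 0 + 1(151.2) − 2(64.23) = 22.73
  V: 0 + 1(64.23) = 64.23
Total out = 114.7 + 22.73 + 64.23 = 201.7 mol/min.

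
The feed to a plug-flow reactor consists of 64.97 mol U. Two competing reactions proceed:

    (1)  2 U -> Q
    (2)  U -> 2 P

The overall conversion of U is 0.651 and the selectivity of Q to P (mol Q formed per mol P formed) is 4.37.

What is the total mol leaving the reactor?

Conversion of U: U consumed = 0.651 × 64.97 = 42.3 mol = 2ξ₁ + 1ξ₂.
Selectivity: 1ξ₁ / (2ξ₂) = 4.37 → ξ₁ = 8.74 ξ₂.
Substitute: (2·8.74 + 1) ξ₂ = 42.3 → ξ₂ = 2.289 mol, ξ₁ = 20 mol.
Outlet amounts (n = n₀ + Σ ν·ξ):
  U: 64.97 − 2(20) − 1(2.289) = 22.67
  Q: 0 + 1(20) = 20
  P: 0 + 2(2.289) = 4.577
Total out = 22.67 + 20 + 4.577 = 47.26 mol.

47.3 mol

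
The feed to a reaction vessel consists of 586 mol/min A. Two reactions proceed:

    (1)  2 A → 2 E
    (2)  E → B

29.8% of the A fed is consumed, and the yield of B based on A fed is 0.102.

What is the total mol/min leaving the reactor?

586 mol/min

Conversion of A: A consumed = 2ξ₁ = 0.298 × 586 → ξ₁ = 87.31 mol/min.
Yield of B: 1ξ₂ / 586 = 0.102 → ξ₂ = 59.77 mol/min.
Outlet amounts (n = n₀ + Σ ν·ξ):
  A: 586 − 2(87.31) = 411.4
  E: 0 + 2(87.31) − 1(59.77) = 114.9
  B: 0 + 1(59.77) = 59.77
Total out = 411.4 + 114.9 + 59.77 = 586 mol/min.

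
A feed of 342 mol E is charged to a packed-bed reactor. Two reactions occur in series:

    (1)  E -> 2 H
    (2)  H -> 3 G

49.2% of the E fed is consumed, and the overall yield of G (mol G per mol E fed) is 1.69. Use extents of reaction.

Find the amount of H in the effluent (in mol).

144 mol

Conversion of E: E consumed = 1ξ₁ = 0.492 × 342 → ξ₁ = 168.3 mol.
Yield of G: 3ξ₂ / 342 = 1.69 → ξ₂ = 192.7 mol.
Outlet amounts (n = n₀ + Σ ν·ξ):
  E: 342 − 1(168.3) = 173.7
  H: 0 + 2(168.3) − 1(192.7) = 143.9
  G: 0 + 3(192.7) = 578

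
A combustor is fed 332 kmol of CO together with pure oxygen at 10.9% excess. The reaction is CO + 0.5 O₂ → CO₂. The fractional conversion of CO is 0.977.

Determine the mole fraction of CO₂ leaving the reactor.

Stoichiometric O₂ = 0.5 × 332 = 166 kmol; O₂ fed = 166 × 1.109 = 184.1 kmol.
Fuel reacted = 0.977 × 332 → ξ = 324.4 kmol.
Outlet (n = n₀ + ν ξ):
  CO: 332 − 1(324.4) = 7.636
  O₂: 184.1 − 0.5(324.4) = 21.91
  CO₂: 0 + 1(324.4) = 324.4
Total out = 353.9 kmol; y_CO₂ = 324.4 / 353.9 = 0.9165.

0.917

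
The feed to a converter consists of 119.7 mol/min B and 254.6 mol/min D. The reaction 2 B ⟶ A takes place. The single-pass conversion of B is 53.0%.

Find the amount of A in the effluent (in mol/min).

B reacted = 0.53 × 119.7 = 63.44 mol/min; ν_B = −2, so ξ = 63.44/2 = 31.72 mol/min.
Outlet amounts (n = n₀ + ν ξ):
  B: 119.7 − 2(31.72) = 56.26
  A: 0 + 1(31.72) = 31.72
  D: 254.6 (inert)

31.7 mol/min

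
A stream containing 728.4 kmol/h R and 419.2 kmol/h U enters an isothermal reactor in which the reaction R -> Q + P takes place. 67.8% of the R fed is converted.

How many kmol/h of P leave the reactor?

494 kmol/h

R reacted = 0.678 × 728.4 = 493.9 kmol/h; ν_R = −1, so ξ = 493.9/1 = 493.9 kmol/h.
Outlet amounts (n = n₀ + ν ξ):
  R: 728.4 − 1(493.9) = 234.5
  Q: 0 + 1(493.9) = 493.9
  P: 0 + 1(493.9) = 493.9
  U: 419.2 (inert)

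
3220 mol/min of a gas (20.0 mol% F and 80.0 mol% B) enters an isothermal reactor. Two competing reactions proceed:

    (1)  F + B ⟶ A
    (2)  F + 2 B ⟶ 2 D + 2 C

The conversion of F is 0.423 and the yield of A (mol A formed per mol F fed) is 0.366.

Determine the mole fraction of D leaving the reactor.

Yield of A: 1ξ₁ / 644 = 0.366 → ξ₁ = 235.7 mol/min.
Conversion of F: 1ξ₁ + 1ξ₂ = 0.423 × 644 = 272.4 → ξ₂ = 36.71 mol/min.
Outlet amounts (n = n₀ + Σ ν·ξ):
  F: 644 − 1(235.7) − 1(36.71) = 371.6
  B: 2576 − 1(235.7) − 2(36.71) = 2267
  A: 0 + 1(235.7) = 235.7
  D: 0 + 2(36.71) = 73.42
  C: 0 + 2(36.71) = 73.42
Total out = 3021 mol/min; y_D = 73.42 / 3021 = 0.0243.

0.0243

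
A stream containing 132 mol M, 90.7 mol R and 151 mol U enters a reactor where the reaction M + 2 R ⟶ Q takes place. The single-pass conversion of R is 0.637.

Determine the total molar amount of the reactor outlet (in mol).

316 mol

R reacted = 0.637 × 90.7 = 57.78 mol; ν_R = −2, so ξ = 57.78/2 = 28.89 mol.
Outlet amounts (n = n₀ + ν ξ):
  M: 132 − 1(28.89) = 103.1
  R: 90.7 − 2(28.89) = 32.92
  Q: 0 + 1(28.89) = 28.89
  U: 151 (inert)
Total out = 103.1 + 32.92 + 28.89 + 151 = 315.9 mol.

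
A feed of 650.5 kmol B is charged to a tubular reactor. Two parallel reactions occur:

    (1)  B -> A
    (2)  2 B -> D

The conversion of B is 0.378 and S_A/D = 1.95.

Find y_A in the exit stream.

0.206

Conversion of B: B consumed = 0.378 × 650.5 = 245.9 kmol = 1ξ₁ + 2ξ₂.
Selectivity: 1ξ₁ / (1ξ₂) = 1.95 → ξ₁ = 1.95 ξ₂.
Substitute: (1·1.95 + 2) ξ₂ = 245.9 → ξ₂ = 62.25 kmol, ξ₁ = 121.4 kmol.
Outlet amounts (n = n₀ + Σ ν·ξ):
  B: 650.5 − 1(121.4) − 2(62.25) = 404.6
  A: 0 + 1(121.4) = 121.4
  D: 0 + 1(62.25) = 62.25
Total out = 588.2 kmol; y_A = 121.4 / 588.2 = 0.2064.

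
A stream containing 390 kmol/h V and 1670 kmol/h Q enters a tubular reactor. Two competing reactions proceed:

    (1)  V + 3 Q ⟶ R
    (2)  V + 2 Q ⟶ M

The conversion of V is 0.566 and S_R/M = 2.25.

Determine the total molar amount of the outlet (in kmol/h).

1470 kmol/h

Conversion of V: V consumed = 0.566 × 390 = 220.7 kmol/h = 1ξ₁ + 1ξ₂.
Selectivity: 1ξ₁ / (1ξ₂) = 2.25 → ξ₁ = 2.25 ξ₂.
Substitute: (1·2.25 + 1) ξ₂ = 220.7 → ξ₂ = 67.92 kmol/h, ξ₁ = 152.8 kmol/h.
Outlet amounts (n = n₀ + Σ ν·ξ):
  V: 390 − 1(152.8) − 1(67.92) = 169.3
  Q: 1670 − 3(152.8) − 2(67.92) = 1076
  R: 0 + 1(152.8) = 152.8
  M: 0 + 1(67.92) = 67.92
Total out = 169.3 + 1076 + 152.8 + 67.92 = 1466 kmol/h.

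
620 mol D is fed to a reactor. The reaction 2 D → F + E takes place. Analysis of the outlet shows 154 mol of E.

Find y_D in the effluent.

0.503

For E: n = n₀ + 1ξ → 154 = 0 + 1ξ, giving ξ = 154 mol.
Outlet amounts (n = n₀ + ν ξ):
  D: 620 − 2(154) = 312
  F: 0 + 1(154) = 154
  E: 0 + 1(154) = 154
Total out = 620 mol; y_D = 312 / 620 = 0.5032.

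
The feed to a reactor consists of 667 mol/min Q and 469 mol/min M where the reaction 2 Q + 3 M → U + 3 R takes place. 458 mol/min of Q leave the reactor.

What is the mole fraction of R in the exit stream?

0.304

For Q: n = n₀ − 2ξ → 458 = 667 − 2ξ, giving ξ = 104.5 mol/min.
Outlet amounts (n = n₀ + ν ξ):
  Q: 667 − 2(104.5) = 458
  M: 469 − 3(104.5) = 155.5
  U: 0 + 1(104.5) = 104.5
  R: 0 + 3(104.5) = 313.5
Total out = 1032 mol/min; y_R = 313.5 / 1032 = 0.3039.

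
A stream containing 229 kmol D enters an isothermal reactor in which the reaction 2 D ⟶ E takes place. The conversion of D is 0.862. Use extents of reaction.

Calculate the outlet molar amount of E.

98.7 kmol

D reacted = 0.862 × 229 = 197.4 kmol; ν_D = −2, so ξ = 197.4/2 = 98.7 kmol.
Outlet amounts (n = n₀ + ν ξ):
  D: 229 − 2(98.7) = 31.6
  E: 0 + 1(98.7) = 98.7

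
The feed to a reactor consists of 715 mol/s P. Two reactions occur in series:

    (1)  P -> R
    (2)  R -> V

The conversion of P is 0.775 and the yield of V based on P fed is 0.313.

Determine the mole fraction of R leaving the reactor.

Conversion of P: P consumed = 1ξ₁ = 0.775 × 715 → ξ₁ = 554.1 mol/s.
Yield of V: 1ξ₂ / 715 = 0.313 → ξ₂ = 223.8 mol/s.
Outlet amounts (n = n₀ + Σ ν·ξ):
  P: 715 − 1(554.1) = 160.9
  R: 0 + 1(554.1) − 1(223.8) = 330.3
  V: 0 + 1(223.8) = 223.8
Total out = 715 mol/s; y_R = 330.3 / 715 = 0.462.

0.462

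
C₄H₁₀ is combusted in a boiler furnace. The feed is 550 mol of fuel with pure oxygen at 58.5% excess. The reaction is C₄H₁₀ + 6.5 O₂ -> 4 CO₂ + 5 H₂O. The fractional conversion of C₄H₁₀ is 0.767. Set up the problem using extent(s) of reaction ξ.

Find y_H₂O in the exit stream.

Stoichiometric O₂ = 6.5 × 550 = 3575 mol; O₂ fed = 3575 × 1.585 = 5666 mol.
Fuel reacted = 0.767 × 550 → ξ = 421.9 mol.
Outlet (n = n₀ + ν ξ):
  C₄H₁₀: 550 − 1(421.9) = 128.1
  O₂: 5666 − 6.5(421.9) = 2924
  CO₂: 0 + 4(421.9) = 1687
  H₂O: 0 + 5(421.9) = 2109
Total out = 6849 mol; y_H₂O = 2109 / 6849 = 0.308.

0.308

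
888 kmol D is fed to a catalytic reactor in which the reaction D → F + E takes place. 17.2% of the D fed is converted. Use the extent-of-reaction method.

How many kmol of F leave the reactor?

153 kmol

D reacted = 0.172 × 888 = 152.7 kmol; ν_D = −1, so ξ = 152.7/1 = 152.7 kmol.
Outlet amounts (n = n₀ + ν ξ):
  D: 888 − 1(152.7) = 735.3
  F: 0 + 1(152.7) = 152.7
  E: 0 + 1(152.7) = 152.7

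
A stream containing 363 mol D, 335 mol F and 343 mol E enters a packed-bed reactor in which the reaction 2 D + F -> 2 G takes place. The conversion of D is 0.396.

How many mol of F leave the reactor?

D reacted = 0.396 × 363 = 143.7 mol; ν_D = −2, so ξ = 143.7/2 = 71.87 mol.
Outlet amounts (n = n₀ + ν ξ):
  D: 363 − 2(71.87) = 219.3
  F: 335 − 1(71.87) = 263.1
  G: 0 + 2(71.87) = 143.7
  E: 343 (inert)

263 mol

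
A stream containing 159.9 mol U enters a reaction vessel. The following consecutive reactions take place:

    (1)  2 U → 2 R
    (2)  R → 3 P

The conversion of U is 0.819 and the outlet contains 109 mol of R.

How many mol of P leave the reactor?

Conversion of U: U consumed = 2ξ₁ = 0.819 × 159.9 → ξ₁ = 65.48 mol.
R balance: n_R = 0 + 2ξ₁ − 1ξ₂ = 109 → ξ₂ = (2·65.48 − 109)/1 = 21.96 mol.
Outlet amounts (n = n₀ + Σ ν·ξ):
  U: 159.9 − 2(65.48) = 28.94
  R: 0 + 2(65.48) − 1(21.96) = 109
  P: 0 + 3(21.96) = 65.87

65.9 mol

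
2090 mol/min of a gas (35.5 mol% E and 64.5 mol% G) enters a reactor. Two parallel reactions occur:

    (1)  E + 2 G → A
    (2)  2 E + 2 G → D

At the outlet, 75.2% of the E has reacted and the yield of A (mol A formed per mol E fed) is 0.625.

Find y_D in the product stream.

Yield of A: 1ξ₁ / 742 = 0.625 → ξ₁ = 463.7 mol/min.
Conversion of E: 1ξ₁ + 2ξ₂ = 0.752 × 742 = 557.9 → ξ₂ = 47.11 mol/min.
Outlet amounts (n = n₀ + Σ ν·ξ):
  E: 742 − 1(463.7) − 2(47.11) = 184
  G: 1348 − 2(463.7) − 2(47.11) = 326.4
  A: 0 + 1(463.7) = 463.7
  D: 0 + 1(47.11) = 47.11
Total out = 1021 mol/min; y_D = 47.11 / 1021 = 0.04613.

0.0461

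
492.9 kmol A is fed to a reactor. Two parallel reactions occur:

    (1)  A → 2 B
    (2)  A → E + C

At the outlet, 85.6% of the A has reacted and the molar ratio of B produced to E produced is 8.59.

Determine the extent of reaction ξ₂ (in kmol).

Conversion of A: A consumed = 0.856 × 492.9 = 421.9 kmol = 1ξ₁ + 1ξ₂.
Selectivity: 2ξ₁ / (1ξ₂) = 8.59 → ξ₁ = 4.295 ξ₂.
Substitute: (1·4.295 + 1) ξ₂ = 421.9 → ξ₂ = 79.68 kmol, ξ₁ = 342.2 kmol.
Outlet amounts (n = n₀ + Σ ν·ξ):
  A: 492.9 − 1(342.2) − 1(79.68) = 70.98
  B: 0 + 2(342.2) = 684.5
  E: 0 + 1(79.68) = 79.68
  C: 0 + 1(79.68) = 79.68

ξ₂ = 79.7 kmol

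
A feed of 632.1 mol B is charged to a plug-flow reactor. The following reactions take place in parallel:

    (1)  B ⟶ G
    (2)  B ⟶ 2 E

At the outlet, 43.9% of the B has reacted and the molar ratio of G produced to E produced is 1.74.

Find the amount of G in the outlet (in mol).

Conversion of B: B consumed = 0.439 × 632.1 = 277.5 mol = 1ξ₁ + 1ξ₂.
Selectivity: 1ξ₁ / (2ξ₂) = 1.74 → ξ₁ = 3.48 ξ₂.
Substitute: (1·3.48 + 1) ξ₂ = 277.5 → ξ₂ = 61.94 mol, ξ₁ = 215.6 mol.
Outlet amounts (n = n₀ + Σ ν·ξ):
  B: 632.1 − 1(215.6) − 1(61.94) = 354.6
  G: 0 + 1(215.6) = 215.6
  E: 0 + 2(61.94) = 123.9

216 mol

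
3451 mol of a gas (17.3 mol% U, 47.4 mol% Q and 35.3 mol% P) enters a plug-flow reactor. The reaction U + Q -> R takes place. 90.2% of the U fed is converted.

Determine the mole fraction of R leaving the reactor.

0.185

U reacted = 0.902 × 597 = 538.5 mol; ν_U = −1, so ξ = 538.5/1 = 538.5 mol.
Outlet amounts (n = n₀ + ν ξ):
  U: 597 − 1(538.5) = 58.51
  Q: 1636 − 1(538.5) = 1097
  R: 0 + 1(538.5) = 538.5
  P: 1218 (inert)
Total out = 2912 mol; y_R = 538.5 / 2912 = 0.1849.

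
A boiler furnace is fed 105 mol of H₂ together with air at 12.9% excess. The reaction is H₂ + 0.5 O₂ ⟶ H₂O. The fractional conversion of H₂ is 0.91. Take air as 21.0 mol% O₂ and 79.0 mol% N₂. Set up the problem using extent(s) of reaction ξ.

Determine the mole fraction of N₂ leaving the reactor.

0.657

Stoichiometric O₂ = 0.5 × 105 = 52.5 mol; O₂ fed = 52.5 × 1.129 = 59.27 mol.
N₂ fed = 59.27 × 79/21 = 223 mol.
Fuel reacted = 0.91 × 105 → ξ = 95.55 mol.
Outlet (n = n₀ + ν ξ):
  H₂: 105 − 1(95.55) = 9.45
  O₂: 59.27 − 0.5(95.55) = 11.5
  N₂: 223 (inert)
  H₂O: 0 + 1(95.55) = 95.55
Total out = 339.5 mol; y_N₂ = 223 / 339.5 = 0.6568.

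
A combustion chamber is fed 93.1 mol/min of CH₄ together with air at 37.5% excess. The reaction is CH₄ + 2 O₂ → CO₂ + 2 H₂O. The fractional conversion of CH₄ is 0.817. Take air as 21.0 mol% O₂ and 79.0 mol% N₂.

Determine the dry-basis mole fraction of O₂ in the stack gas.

0.0896

Stoichiometric O₂ = 2 × 93.1 = 186.2 mol/min; O₂ fed = 186.2 × 1.375 = 256 mol/min.
N₂ fed = 256 × 79/21 = 963.1 mol/min.
Fuel reacted = 0.817 × 93.1 → ξ = 76.06 mol/min.
Outlet (n = n₀ + ν ξ):
  CH₄: 93.1 − 1(76.06) = 17.04
  O₂: 256 − 2(76.06) = 103.9
  N₂: 963.1 (inert)
  CO₂: 0 + 1(76.06) = 76.06
  H₂O: 0 + 2(76.06) = 152.1
Dry total = 1160 mol/min; y_O₂ (dry) = 103.9 / 1160 = 0.08956.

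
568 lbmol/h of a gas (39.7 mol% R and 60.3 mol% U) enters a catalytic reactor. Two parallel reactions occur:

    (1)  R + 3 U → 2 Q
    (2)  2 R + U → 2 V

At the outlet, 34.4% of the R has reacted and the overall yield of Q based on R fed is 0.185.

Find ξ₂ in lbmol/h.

Yield of Q: 2ξ₁ / 225.5 = 0.185 → ξ₁ = 20.86 lbmol/h.
Conversion of R: 1ξ₁ + 2ξ₂ = 0.344 × 225.5 = 77.57 → ξ₂ = 28.36 lbmol/h.
Outlet amounts (n = n₀ + Σ ν·ξ):
  R: 225.5 − 1(20.86) − 2(28.36) = 147.9
  U: 342.5 − 3(20.86) − 1(28.36) = 251.6
  Q: 0 + 2(20.86) = 41.72
  V: 0 + 2(28.36) = 56.71

ξ₂ = 28.4 lbmol/h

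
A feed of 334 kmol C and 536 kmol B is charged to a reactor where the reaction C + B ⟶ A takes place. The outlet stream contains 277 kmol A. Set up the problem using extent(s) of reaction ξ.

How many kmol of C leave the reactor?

57 kmol

For A: n = n₀ + 1ξ → 277 = 0 + 1ξ, giving ξ = 277 kmol.
Outlet amounts (n = n₀ + ν ξ):
  C: 334 − 1(277) = 57
  B: 536 − 1(277) = 259
  A: 0 + 1(277) = 277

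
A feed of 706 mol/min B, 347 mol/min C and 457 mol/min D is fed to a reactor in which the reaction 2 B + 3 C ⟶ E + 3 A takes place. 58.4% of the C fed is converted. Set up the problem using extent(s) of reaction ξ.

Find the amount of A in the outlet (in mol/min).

C reacted = 0.584 × 347 = 202.6 mol/min; ν_C = −3, so ξ = 202.6/3 = 67.55 mol/min.
Outlet amounts (n = n₀ + ν ξ):
  B: 706 − 2(67.55) = 570.9
  C: 347 − 3(67.55) = 144.4
  E: 0 + 1(67.55) = 67.55
  A: 0 + 3(67.55) = 202.6
  D: 457 (inert)

203 mol/min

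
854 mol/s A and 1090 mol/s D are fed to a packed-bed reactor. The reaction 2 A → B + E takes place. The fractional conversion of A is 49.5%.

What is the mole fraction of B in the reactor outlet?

A reacted = 0.495 × 854 = 422.7 mol/s; ν_A = −2, so ξ = 422.7/2 = 211.4 mol/s.
Outlet amounts (n = n₀ + ν ξ):
  A: 854 − 2(211.4) = 431.3
  B: 0 + 1(211.4) = 211.4
  E: 0 + 1(211.4) = 211.4
  D: 1090 (inert)
Total out = 1944 mol/s; y_B = 211.4 / 1944 = 0.1087.

0.109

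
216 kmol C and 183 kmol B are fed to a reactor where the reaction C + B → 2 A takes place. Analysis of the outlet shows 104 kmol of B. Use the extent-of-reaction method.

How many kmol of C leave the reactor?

137 kmol

For B: n = n₀ − 1ξ → 104 = 183 − 1ξ, giving ξ = 79 kmol.
Outlet amounts (n = n₀ + ν ξ):
  C: 216 − 1(79) = 137
  B: 183 − 1(79) = 104
  A: 0 + 2(79) = 158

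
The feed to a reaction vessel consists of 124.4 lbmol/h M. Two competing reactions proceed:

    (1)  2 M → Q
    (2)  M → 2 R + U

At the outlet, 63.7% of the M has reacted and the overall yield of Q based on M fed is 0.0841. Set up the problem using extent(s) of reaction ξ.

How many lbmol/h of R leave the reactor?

Yield of Q: 1ξ₁ / 124.4 = 0.0841 → ξ₁ = 10.46 lbmol/h.
Conversion of M: 2ξ₁ + 1ξ₂ = 0.637 × 124.4 = 79.24 → ξ₂ = 58.32 lbmol/h.
Outlet amounts (n = n₀ + Σ ν·ξ):
  M: 124.4 − 2(10.46) − 1(58.32) = 45.16
  Q: 0 + 1(10.46) = 10.46
  R: 0 + 2(58.32) = 116.6
  U: 0 + 1(58.32) = 58.32

117 lbmol/h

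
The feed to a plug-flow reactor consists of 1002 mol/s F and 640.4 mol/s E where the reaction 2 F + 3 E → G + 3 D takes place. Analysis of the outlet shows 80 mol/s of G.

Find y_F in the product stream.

For G: n = n₀ + 1ξ → 80 = 0 + 1ξ, giving ξ = 80 mol/s.
Outlet amounts (n = n₀ + ν ξ):
  F: 1002 − 2(80) = 842
  E: 640.4 − 3(80) = 400.4
  G: 0 + 1(80) = 80
  D: 0 + 3(80) = 240
Total out = 1562 mol/s; y_F = 842 / 1562 = 0.5389.

0.539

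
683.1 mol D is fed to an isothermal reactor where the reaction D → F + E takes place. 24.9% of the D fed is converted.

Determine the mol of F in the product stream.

170 mol

D reacted = 0.249 × 683.1 = 170.1 mol; ν_D = −1, so ξ = 170.1/1 = 170.1 mol.
Outlet amounts (n = n₀ + ν ξ):
  D: 683.1 − 1(170.1) = 513
  F: 0 + 1(170.1) = 170.1
  E: 0 + 1(170.1) = 170.1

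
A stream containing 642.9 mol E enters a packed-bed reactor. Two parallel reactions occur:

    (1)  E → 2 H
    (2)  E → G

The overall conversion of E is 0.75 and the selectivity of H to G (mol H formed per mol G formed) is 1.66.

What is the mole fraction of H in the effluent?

0.508

Conversion of E: E consumed = 0.75 × 642.9 = 482.2 mol = 1ξ₁ + 1ξ₂.
Selectivity: 2ξ₁ / (1ξ₂) = 1.66 → ξ₁ = 0.83 ξ₂.
Substitute: (1·0.83 + 1) ξ₂ = 482.2 → ξ₂ = 263.5 mol, ξ₁ = 218.7 mol.
Outlet amounts (n = n₀ + Σ ν·ξ):
  E: 642.9 − 1(218.7) − 1(263.5) = 160.7
  H: 0 + 2(218.7) = 437.4
  G: 0 + 1(263.5) = 263.5
Total out = 861.6 mol; y_H = 437.4 / 861.6 = 0.5076.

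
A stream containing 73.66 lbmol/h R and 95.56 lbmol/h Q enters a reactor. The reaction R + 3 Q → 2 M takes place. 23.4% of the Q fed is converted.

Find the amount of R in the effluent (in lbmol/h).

66.2 lbmol/h

Q reacted = 0.234 × 95.56 = 22.36 lbmol/h; ν_Q = −3, so ξ = 22.36/3 = 7.454 lbmol/h.
Outlet amounts (n = n₀ + ν ξ):
  R: 73.66 − 1(7.454) = 66.21
  Q: 95.56 − 3(7.454) = 73.2
  M: 0 + 2(7.454) = 14.91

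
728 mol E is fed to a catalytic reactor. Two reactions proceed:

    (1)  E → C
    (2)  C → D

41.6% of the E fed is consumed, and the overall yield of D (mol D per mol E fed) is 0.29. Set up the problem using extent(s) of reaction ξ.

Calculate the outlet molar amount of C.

Conversion of E: E consumed = 1ξ₁ = 0.416 × 728 → ξ₁ = 302.8 mol.
Yield of D: 1ξ₂ / 728 = 0.29 → ξ₂ = 211.1 mol.
Outlet amounts (n = n₀ + Σ ν·ξ):
  E: 728 − 1(302.8) = 425.2
  C: 0 + 1(302.8) − 1(211.1) = 91.73
  D: 0 + 1(211.1) = 211.1

91.7 mol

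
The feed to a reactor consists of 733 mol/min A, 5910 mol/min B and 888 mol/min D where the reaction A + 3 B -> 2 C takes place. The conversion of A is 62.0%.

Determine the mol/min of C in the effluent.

A reacted = 0.62 × 733 = 454.5 mol/min; ν_A = −1, so ξ = 454.5/1 = 454.5 mol/min.
Outlet amounts (n = n₀ + ν ξ):
  A: 733 − 1(454.5) = 278.5
  B: 5910 − 3(454.5) = 4547
  C: 0 + 2(454.5) = 908.9
  D: 888 (inert)

909 mol/min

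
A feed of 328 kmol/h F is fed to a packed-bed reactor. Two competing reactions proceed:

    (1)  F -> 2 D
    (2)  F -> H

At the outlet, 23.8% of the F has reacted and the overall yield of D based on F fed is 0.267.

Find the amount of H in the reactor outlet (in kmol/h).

34.3 kmol/h

Yield of D: 2ξ₁ / 328 = 0.267 → ξ₁ = 43.79 kmol/h.
Conversion of F: 1ξ₁ + 1ξ₂ = 0.238 × 328 = 78.06 → ξ₂ = 34.28 kmol/h.
Outlet amounts (n = n₀ + Σ ν·ξ):
  F: 328 − 1(43.79) − 1(34.28) = 249.9
  D: 0 + 2(43.79) = 87.58
  H: 0 + 1(34.28) = 34.28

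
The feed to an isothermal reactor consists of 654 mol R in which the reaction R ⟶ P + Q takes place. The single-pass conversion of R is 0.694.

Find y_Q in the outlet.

0.41

R reacted = 0.694 × 654 = 453.9 mol; ν_R = −1, so ξ = 453.9/1 = 453.9 mol.
Outlet amounts (n = n₀ + ν ξ):
  R: 654 − 1(453.9) = 200.1
  P: 0 + 1(453.9) = 453.9
  Q: 0 + 1(453.9) = 453.9
Total out = 1108 mol; y_Q = 453.9 / 1108 = 0.4097.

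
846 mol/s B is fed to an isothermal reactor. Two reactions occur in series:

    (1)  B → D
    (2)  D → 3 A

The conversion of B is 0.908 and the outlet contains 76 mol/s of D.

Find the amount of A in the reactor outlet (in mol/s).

2080 mol/s

Conversion of B: B consumed = 1ξ₁ = 0.908 × 846 → ξ₁ = 768.2 mol/s.
D balance: n_D = 0 + 1ξ₁ − 1ξ₂ = 76 → ξ₂ = (1·768.2 − 76)/1 = 692.2 mol/s.
Outlet amounts (n = n₀ + Σ ν·ξ):
  B: 846 − 1(768.2) = 77.83
  D: 0 + 1(768.2) − 1(692.2) = 76
  A: 0 + 3(692.2) = 2077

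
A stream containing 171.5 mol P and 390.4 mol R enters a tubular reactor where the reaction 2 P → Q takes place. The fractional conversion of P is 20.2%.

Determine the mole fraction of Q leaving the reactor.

P reacted = 0.202 × 171.5 = 34.64 mol; ν_P = −2, so ξ = 34.64/2 = 17.32 mol.
Outlet amounts (n = n₀ + ν ξ):
  P: 171.5 − 2(17.32) = 136.9
  Q: 0 + 1(17.32) = 17.32
  R: 390.4 (inert)
Total out = 544.6 mol; y_Q = 17.32 / 544.6 = 0.03181.

0.0318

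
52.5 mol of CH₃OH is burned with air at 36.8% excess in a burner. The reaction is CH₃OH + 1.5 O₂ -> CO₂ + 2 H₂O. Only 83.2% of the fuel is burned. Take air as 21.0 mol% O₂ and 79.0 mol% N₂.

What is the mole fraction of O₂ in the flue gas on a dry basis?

0.0844

Stoichiometric O₂ = 1.5 × 52.5 = 78.75 mol; O₂ fed = 78.75 × 1.368 = 107.7 mol.
N₂ fed = 107.7 × 79/21 = 405.3 mol.
Fuel reacted = 0.832 × 52.5 → ξ = 43.68 mol.
Outlet (n = n₀ + ν ξ):
  CH₃OH: 52.5 − 1(43.68) = 8.82
  O₂: 107.7 − 1.5(43.68) = 42.21
  N₂: 405.3 (inert)
  CO₂: 0 + 1(43.68) = 43.68
  H₂O: 0 + 2(43.68) = 87.36
Dry total = 500 mol; y_O₂ (dry) = 42.21 / 500 = 0.08442.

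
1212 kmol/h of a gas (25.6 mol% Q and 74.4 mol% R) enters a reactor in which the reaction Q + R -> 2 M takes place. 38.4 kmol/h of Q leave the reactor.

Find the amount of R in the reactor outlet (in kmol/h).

630 kmol/h

For Q: n = n₀ − 1ξ → 38.4 = 310.3 − 1ξ, giving ξ = 271.9 kmol/h.
Outlet amounts (n = n₀ + ν ξ):
  Q: 310.3 − 1(271.9) = 38.4
  R: 901.7 − 1(271.9) = 629.9
  M: 0 + 2(271.9) = 543.7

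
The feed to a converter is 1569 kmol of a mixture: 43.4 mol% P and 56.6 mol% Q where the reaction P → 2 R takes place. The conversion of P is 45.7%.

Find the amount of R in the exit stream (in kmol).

P reacted = 0.457 × 680.9 = 311.2 kmol; ν_P = −1, so ξ = 311.2/1 = 311.2 kmol.
Outlet amounts (n = n₀ + ν ξ):
  P: 680.9 − 1(311.2) = 369.8
  R: 0 + 2(311.2) = 622.4
  Q: 888.1 (inert)

622 kmol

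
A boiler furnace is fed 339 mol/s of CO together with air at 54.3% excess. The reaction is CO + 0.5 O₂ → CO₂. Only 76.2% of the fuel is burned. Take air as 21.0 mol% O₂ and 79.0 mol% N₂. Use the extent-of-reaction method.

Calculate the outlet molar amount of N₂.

Stoichiometric O₂ = 0.5 × 339 = 169.5 mol/s; O₂ fed = 169.5 × 1.543 = 261.5 mol/s.
N₂ fed = 261.5 × 79/21 = 983.9 mol/s.
Fuel reacted = 0.762 × 339 → ξ = 258.3 mol/s.
Outlet (n = n₀ + ν ξ):
  CO: 339 − 1(258.3) = 80.68
  O₂: 261.5 − 0.5(258.3) = 132.4
  N₂: 983.9 (inert)
  CO₂: 0 + 1(258.3) = 258.3

984 mol/s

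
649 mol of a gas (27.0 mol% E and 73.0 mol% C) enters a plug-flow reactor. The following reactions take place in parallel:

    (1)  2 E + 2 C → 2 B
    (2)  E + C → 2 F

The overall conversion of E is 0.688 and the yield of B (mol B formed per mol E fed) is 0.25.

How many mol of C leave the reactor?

Yield of B: 2ξ₁ / 175.2 = 0.25 → ξ₁ = 21.9 mol.
Conversion of E: 2ξ₁ + 1ξ₂ = 0.688 × 175.2 = 120.6 → ξ₂ = 76.75 mol.
Outlet amounts (n = n₀ + Σ ν·ξ):
  E: 175.2 − 2(21.9) − 1(76.75) = 54.67
  C: 473.8 − 2(21.9) − 1(76.75) = 353.2
  B: 0 + 2(21.9) = 43.81
  F: 0 + 2(76.75) = 153.5

353 mol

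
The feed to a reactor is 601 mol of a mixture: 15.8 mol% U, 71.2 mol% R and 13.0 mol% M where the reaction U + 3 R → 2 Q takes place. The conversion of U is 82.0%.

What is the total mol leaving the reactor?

445 mol

U reacted = 0.82 × 94.96 = 77.87 mol; ν_U = −1, so ξ = 77.87/1 = 77.87 mol.
Outlet amounts (n = n₀ + ν ξ):
  U: 94.96 − 1(77.87) = 17.09
  R: 427.9 − 3(77.87) = 194.3
  Q: 0 + 2(77.87) = 155.7
  M: 78.13 (inert)
Total out = 17.09 + 194.3 + 155.7 + 78.13 = 445.3 mol.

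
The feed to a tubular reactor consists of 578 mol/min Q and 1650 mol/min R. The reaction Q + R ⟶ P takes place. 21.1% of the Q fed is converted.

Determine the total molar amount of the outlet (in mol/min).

2110 mol/min

Q reacted = 0.211 × 578 = 122 mol/min; ν_Q = −1, so ξ = 122/1 = 122 mol/min.
Outlet amounts (n = n₀ + ν ξ):
  Q: 578 − 1(122) = 456
  R: 1650 − 1(122) = 1528
  P: 0 + 1(122) = 122
Total out = 456 + 1528 + 122 = 2106 mol/min.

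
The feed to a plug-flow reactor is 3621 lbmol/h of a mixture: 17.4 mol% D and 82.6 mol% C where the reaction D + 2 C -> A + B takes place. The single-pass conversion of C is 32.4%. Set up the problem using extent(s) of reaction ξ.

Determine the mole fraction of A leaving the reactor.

0.154

C reacted = 0.324 × 2991 = 969.1 lbmol/h; ν_C = −2, so ξ = 969.1/2 = 484.5 lbmol/h.
Outlet amounts (n = n₀ + ν ξ):
  D: 630.1 − 1(484.5) = 145.5
  C: 2991 − 2(484.5) = 2022
  A: 0 + 1(484.5) = 484.5
  B: 0 + 1(484.5) = 484.5
Total out = 3136 lbmol/h; y_A = 484.5 / 3136 = 0.1545.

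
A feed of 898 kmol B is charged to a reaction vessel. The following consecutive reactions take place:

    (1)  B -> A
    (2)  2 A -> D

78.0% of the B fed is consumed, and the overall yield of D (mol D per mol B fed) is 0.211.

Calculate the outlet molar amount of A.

Conversion of B: B consumed = 1ξ₁ = 0.78 × 898 → ξ₁ = 700.4 kmol.
Yield of D: 1ξ₂ / 898 = 0.211 → ξ₂ = 189.5 kmol.
Outlet amounts (n = n₀ + Σ ν·ξ):
  B: 898 − 1(700.4) = 197.6
  A: 0 + 1(700.4) − 2(189.5) = 321.5
  D: 0 + 1(189.5) = 189.5

321 kmol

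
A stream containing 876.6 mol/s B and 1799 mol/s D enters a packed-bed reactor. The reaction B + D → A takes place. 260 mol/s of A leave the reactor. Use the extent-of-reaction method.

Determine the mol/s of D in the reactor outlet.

For A: n = n₀ + 1ξ → 260 = 0 + 1ξ, giving ξ = 260 mol/s.
Outlet amounts (n = n₀ + ν ξ):
  B: 876.6 − 1(260) = 616.6
  D: 1799 − 1(260) = 1539
  A: 0 + 1(260) = 260

1540 mol/s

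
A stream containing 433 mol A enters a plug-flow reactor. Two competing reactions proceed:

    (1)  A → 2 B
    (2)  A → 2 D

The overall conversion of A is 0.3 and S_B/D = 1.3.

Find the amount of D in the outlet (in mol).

113 mol

Conversion of A: A consumed = 0.3 × 433 = 129.9 mol = 1ξ₁ + 1ξ₂.
Selectivity: 2ξ₁ / (2ξ₂) = 1.3 → ξ₁ = 1.3 ξ₂.
Substitute: (1·1.3 + 1) ξ₂ = 129.9 → ξ₂ = 56.48 mol, ξ₁ = 73.42 mol.
Outlet amounts (n = n₀ + Σ ν·ξ):
  A: 433 − 1(73.42) − 1(56.48) = 303.1
  B: 0 + 2(73.42) = 146.8
  D: 0 + 2(56.48) = 113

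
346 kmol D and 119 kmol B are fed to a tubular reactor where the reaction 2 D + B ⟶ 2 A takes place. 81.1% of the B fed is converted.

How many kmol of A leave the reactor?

193 kmol

B reacted = 0.811 × 119 = 96.51 kmol; ν_B = −1, so ξ = 96.51/1 = 96.51 kmol.
Outlet amounts (n = n₀ + ν ξ):
  D: 346 − 2(96.51) = 153
  B: 119 − 1(96.51) = 22.49
  A: 0 + 2(96.51) = 193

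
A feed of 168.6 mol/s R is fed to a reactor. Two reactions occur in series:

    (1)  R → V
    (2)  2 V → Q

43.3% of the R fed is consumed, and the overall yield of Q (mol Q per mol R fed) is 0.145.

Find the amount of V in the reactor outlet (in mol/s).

24.1 mol/s

Conversion of R: R consumed = 1ξ₁ = 0.433 × 168.6 → ξ₁ = 73 mol/s.
Yield of Q: 1ξ₂ / 168.6 = 0.145 → ξ₂ = 24.45 mol/s.
Outlet amounts (n = n₀ + Σ ν·ξ):
  R: 168.6 − 1(73) = 95.6
  V: 0 + 1(73) − 2(24.45) = 24.11
  Q: 0 + 1(24.45) = 24.45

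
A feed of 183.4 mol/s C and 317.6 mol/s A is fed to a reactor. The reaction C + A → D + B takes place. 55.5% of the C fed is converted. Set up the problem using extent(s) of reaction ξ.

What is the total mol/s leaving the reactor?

501 mol/s

C reacted = 0.555 × 183.4 = 101.8 mol/s; ν_C = −1, so ξ = 101.8/1 = 101.8 mol/s.
Outlet amounts (n = n₀ + ν ξ):
  C: 183.4 − 1(101.8) = 81.61
  A: 317.6 − 1(101.8) = 215.8
  D: 0 + 1(101.8) = 101.8
  B: 0 + 1(101.8) = 101.8
Total out = 81.61 + 215.8 + 101.8 + 101.8 = 501 mol/s.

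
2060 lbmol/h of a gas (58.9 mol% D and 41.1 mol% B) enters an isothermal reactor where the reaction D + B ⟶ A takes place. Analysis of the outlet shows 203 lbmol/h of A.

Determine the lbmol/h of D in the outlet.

1010 lbmol/h

For A: n = n₀ + 1ξ → 203 = 0 + 1ξ, giving ξ = 203 lbmol/h.
Outlet amounts (n = n₀ + ν ξ):
  D: 1213 − 1(203) = 1010
  B: 846.7 − 1(203) = 643.7
  A: 0 + 1(203) = 203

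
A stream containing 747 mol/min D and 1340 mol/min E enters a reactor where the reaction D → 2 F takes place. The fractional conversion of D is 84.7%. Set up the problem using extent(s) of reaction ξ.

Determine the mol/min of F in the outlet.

D reacted = 0.847 × 747 = 632.7 mol/min; ν_D = −1, so ξ = 632.7/1 = 632.7 mol/min.
Outlet amounts (n = n₀ + ν ξ):
  D: 747 − 1(632.7) = 114.3
  F: 0 + 2(632.7) = 1265
  E: 1340 (inert)

1270 mol/min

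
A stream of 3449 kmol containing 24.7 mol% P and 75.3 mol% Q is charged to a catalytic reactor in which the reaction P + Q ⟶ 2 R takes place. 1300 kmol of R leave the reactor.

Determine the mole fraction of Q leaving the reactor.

0.565

For R: n = n₀ + 2ξ → 1300 = 0 + 2ξ, giving ξ = 650 kmol.
Outlet amounts (n = n₀ + ν ξ):
  P: 851.9 − 1(650) = 201.9
  Q: 2597 − 1(650) = 1947
  R: 0 + 2(650) = 1300
Total out = 3449 kmol; y_Q = 1947 / 3449 = 0.5645.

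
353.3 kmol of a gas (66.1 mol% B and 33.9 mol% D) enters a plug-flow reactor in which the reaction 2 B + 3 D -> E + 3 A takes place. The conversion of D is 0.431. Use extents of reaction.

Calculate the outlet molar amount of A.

D reacted = 0.431 × 119.8 = 51.62 kmol; ν_D = −3, so ξ = 51.62/3 = 17.21 kmol.
Outlet amounts (n = n₀ + ν ξ):
  B: 233.5 − 2(17.21) = 199.1
  D: 119.8 − 3(17.21) = 68.15
  E: 0 + 1(17.21) = 17.21
  A: 0 + 3(17.21) = 51.62

51.6 kmol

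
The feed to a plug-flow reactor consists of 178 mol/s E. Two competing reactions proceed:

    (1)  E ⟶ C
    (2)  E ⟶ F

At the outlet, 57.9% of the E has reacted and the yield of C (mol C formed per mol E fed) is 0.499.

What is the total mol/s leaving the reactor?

Yield of C: 1ξ₁ / 178 = 0.499 → ξ₁ = 88.82 mol/s.
Conversion of E: 1ξ₁ + 1ξ₂ = 0.579 × 178 = 103.1 → ξ₂ = 14.24 mol/s.
Outlet amounts (n = n₀ + Σ ν·ξ):
  E: 178 − 1(88.82) − 1(14.24) = 74.94
  C: 0 + 1(88.82) = 88.82
  F: 0 + 1(14.24) = 14.24
Total out = 74.94 + 88.82 + 14.24 = 178 mol/s.

178 mol/s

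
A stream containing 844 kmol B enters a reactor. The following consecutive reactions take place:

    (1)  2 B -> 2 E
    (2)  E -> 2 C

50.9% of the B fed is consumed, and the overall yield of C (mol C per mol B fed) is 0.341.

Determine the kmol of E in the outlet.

Conversion of B: B consumed = 2ξ₁ = 0.509 × 844 → ξ₁ = 214.8 kmol.
Yield of C: 2ξ₂ / 844 = 0.341 → ξ₂ = 143.9 kmol.
Outlet amounts (n = n₀ + Σ ν·ξ):
  B: 844 − 2(214.8) = 414.4
  E: 0 + 2(214.8) − 1(143.9) = 285.7
  C: 0 + 2(143.9) = 287.8

286 kmol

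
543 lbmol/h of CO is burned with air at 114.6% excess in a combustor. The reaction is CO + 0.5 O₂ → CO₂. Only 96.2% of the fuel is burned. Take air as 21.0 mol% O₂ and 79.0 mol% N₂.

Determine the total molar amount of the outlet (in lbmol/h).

Stoichiometric O₂ = 0.5 × 543 = 271.5 lbmol/h; O₂ fed = 271.5 × 2.146 = 582.6 lbmol/h.
N₂ fed = 582.6 × 79/21 = 2192 lbmol/h.
Fuel reacted = 0.962 × 543 → ξ = 522.4 lbmol/h.
Outlet (n = n₀ + ν ξ):
  CO: 543 − 1(522.4) = 20.63
  O₂: 582.6 − 0.5(522.4) = 321.5
  N₂: 2192 (inert)
  CO₂: 0 + 1(522.4) = 522.4
Total out = 20.63 + 321.5 + 2192 + 522.4 = 3056 lbmol/h.

3060 lbmol/h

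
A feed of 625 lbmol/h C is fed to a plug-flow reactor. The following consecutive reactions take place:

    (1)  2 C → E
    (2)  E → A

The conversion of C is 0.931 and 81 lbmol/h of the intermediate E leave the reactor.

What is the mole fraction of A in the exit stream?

Conversion of C: C consumed = 2ξ₁ = 0.931 × 625 → ξ₁ = 290.9 lbmol/h.
E balance: n_E = 0 + 1ξ₁ − 1ξ₂ = 81 → ξ₂ = (1·290.9 − 81)/1 = 209.9 lbmol/h.
Outlet amounts (n = n₀ + Σ ν·ξ):
  C: 625 − 2(290.9) = 43.12
  E: 0 + 1(290.9) − 1(209.9) = 81
  A: 0 + 1(209.9) = 209.9
Total out = 334.1 lbmol/h; y_A = 209.9 / 334.1 = 0.6284.

0.628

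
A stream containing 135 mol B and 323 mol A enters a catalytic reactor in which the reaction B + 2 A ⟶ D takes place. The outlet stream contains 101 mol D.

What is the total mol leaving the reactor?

256 mol

For D: n = n₀ + 1ξ → 101 = 0 + 1ξ, giving ξ = 101 mol.
Outlet amounts (n = n₀ + ν ξ):
  B: 135 − 1(101) = 34
  A: 323 − 2(101) = 121
  D: 0 + 1(101) = 101
Total out = 34 + 121 + 101 = 256 mol.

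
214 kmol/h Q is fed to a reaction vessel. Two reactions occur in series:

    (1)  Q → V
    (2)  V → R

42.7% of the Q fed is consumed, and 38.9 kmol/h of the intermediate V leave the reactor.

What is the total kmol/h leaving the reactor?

Conversion of Q: Q consumed = 1ξ₁ = 0.427 × 214 → ξ₁ = 91.38 kmol/h.
V balance: n_V = 0 + 1ξ₁ − 1ξ₂ = 38.9 → ξ₂ = (1·91.38 − 38.9)/1 = 52.48 kmol/h.
Outlet amounts (n = n₀ + Σ ν·ξ):
  Q: 214 − 1(91.38) = 122.6
  V: 0 + 1(91.38) − 1(52.48) = 38.9
  R: 0 + 1(52.48) = 52.48
Total out = 122.6 + 38.9 + 52.48 = 214 kmol/h.

214 kmol/h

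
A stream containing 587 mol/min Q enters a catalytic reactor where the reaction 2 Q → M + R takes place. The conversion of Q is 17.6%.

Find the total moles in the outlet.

Q reacted = 0.176 × 587 = 103.3 mol/min; ν_Q = −2, so ξ = 103.3/2 = 51.66 mol/min.
Outlet amounts (n = n₀ + ν ξ):
  Q: 587 − 2(51.66) = 483.7
  M: 0 + 1(51.66) = 51.66
  R: 0 + 1(51.66) = 51.66
Total out = 483.7 + 51.66 + 51.66 = 587 mol/min.

587 mol/min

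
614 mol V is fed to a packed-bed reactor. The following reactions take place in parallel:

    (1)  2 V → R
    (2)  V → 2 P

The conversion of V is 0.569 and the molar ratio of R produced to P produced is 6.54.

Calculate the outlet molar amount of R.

168 mol

Conversion of V: V consumed = 0.569 × 614 = 349.4 mol = 2ξ₁ + 1ξ₂.
Selectivity: 1ξ₁ / (2ξ₂) = 6.54 → ξ₁ = 13.08 ξ₂.
Substitute: (2·13.08 + 1) ξ₂ = 349.4 → ξ₂ = 12.86 mol, ξ₁ = 168.3 mol.
Outlet amounts (n = n₀ + Σ ν·ξ):
  V: 614 − 2(168.3) − 1(12.86) = 264.6
  R: 0 + 1(168.3) = 168.3
  P: 0 + 2(12.86) = 25.73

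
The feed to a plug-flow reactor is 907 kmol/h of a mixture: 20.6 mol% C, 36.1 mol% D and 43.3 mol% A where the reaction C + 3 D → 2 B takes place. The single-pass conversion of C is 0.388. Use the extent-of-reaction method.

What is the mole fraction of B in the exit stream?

C reacted = 0.388 × 186.8 = 72.49 kmol/h; ν_C = −1, so ξ = 72.49/1 = 72.49 kmol/h.
Outlet amounts (n = n₀ + ν ξ):
  C: 186.8 − 1(72.49) = 114.3
  D: 327.4 − 3(72.49) = 109.9
  B: 0 + 2(72.49) = 145
  A: 392.7 (inert)
Total out = 762 kmol/h; y_B = 145 / 762 = 0.1903.

0.19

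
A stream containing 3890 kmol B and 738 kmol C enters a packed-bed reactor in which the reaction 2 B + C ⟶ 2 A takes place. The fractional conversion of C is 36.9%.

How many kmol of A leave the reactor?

C reacted = 0.369 × 738 = 272.3 kmol; ν_C = −1, so ξ = 272.3/1 = 272.3 kmol.
Outlet amounts (n = n₀ + ν ξ):
  B: 3890 − 2(272.3) = 3345
  C: 738 − 1(272.3) = 465.7
  A: 0 + 2(272.3) = 544.6

545 kmol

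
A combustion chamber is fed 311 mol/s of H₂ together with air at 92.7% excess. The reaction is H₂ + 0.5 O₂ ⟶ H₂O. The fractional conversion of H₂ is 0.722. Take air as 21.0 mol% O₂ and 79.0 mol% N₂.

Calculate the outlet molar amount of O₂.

Stoichiometric O₂ = 0.5 × 311 = 155.5 mol/s; O₂ fed = 155.5 × 1.927 = 299.6 mol/s.
N₂ fed = 299.6 × 79/21 = 1127 mol/s.
Fuel reacted = 0.722 × 311 → ξ = 224.5 mol/s.
Outlet (n = n₀ + ν ξ):
  H₂: 311 − 1(224.5) = 86.46
  O₂: 299.6 − 0.5(224.5) = 187.4
  N₂: 1127 (inert)
  H₂O: 0 + 1(224.5) = 224.5

187 mol/s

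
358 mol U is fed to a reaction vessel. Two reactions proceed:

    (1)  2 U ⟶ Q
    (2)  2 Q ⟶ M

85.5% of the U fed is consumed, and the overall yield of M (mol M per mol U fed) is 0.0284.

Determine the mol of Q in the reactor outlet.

133 mol

Conversion of U: U consumed = 2ξ₁ = 0.855 × 358 → ξ₁ = 153 mol.
Yield of M: 1ξ₂ / 358 = 0.0284 → ξ₂ = 10.17 mol.
Outlet amounts (n = n₀ + Σ ν·ξ):
  U: 358 − 2(153) = 51.91
  Q: 0 + 1(153) − 2(10.17) = 132.7
  M: 0 + 1(10.17) = 10.17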